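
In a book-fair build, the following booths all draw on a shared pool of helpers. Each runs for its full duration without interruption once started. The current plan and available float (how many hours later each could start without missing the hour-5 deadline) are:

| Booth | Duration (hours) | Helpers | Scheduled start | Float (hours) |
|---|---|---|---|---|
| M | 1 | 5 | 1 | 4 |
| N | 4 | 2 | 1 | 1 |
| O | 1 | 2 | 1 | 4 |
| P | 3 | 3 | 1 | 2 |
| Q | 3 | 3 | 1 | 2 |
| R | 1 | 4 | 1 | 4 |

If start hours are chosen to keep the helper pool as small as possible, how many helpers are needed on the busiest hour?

Early-start (M@1, N@1, O@1, P@1, Q@1, R@1) gives peak 19: h1:19  h2:8  h3:8  h4:2  h5:0.
Shift O→2, P→2, Q→3, R→5.
Schedule M@1, N@1, O@2, P@2, Q@3, R@5: h1:7  h2:7  h3:8  h4:8  h5:7 — peak 8.
Total helper-hours = 37 over 5 hours ⇒ peak ≥ ⌈37/5⌉ = 8, so 8 is optimal.

8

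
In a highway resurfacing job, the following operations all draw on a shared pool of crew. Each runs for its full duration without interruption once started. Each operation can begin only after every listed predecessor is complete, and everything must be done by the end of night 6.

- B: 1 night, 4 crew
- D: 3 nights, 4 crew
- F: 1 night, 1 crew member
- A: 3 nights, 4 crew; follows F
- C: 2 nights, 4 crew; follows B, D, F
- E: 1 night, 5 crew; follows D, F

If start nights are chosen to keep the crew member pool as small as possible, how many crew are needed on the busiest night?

8

Early-start (B@1, D@1, F@1, A@2, C@4, E@4) gives peak 13: n1:9  n2:8  n3:8  n4:13  n5:4  n6:0.
Shift F→2, A→3, E→6.
Schedule B@1, D@1, F@2, A@3, C@4, E@6: n1:8  n2:5  n3:8  n4:8  n5:8  n6:5 — peak 8.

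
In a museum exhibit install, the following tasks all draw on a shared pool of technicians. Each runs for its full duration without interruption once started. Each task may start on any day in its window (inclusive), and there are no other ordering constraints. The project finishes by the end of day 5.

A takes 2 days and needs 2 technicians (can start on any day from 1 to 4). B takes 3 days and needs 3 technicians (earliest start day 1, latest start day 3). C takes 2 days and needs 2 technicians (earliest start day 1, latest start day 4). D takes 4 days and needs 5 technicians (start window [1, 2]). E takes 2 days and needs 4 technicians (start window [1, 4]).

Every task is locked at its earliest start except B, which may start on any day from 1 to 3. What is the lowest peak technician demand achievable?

B@1: d1:16  d2:16  d3:8  d4:5  d5:0 → peak 16
B@2: d1:13  d2:16  d3:8  d4:8  d5:0 → peak 16
B@3: d1:13  d2:13  d3:8  d4:8  d5:3 → peak 13
Best is B@3, peak 13.

13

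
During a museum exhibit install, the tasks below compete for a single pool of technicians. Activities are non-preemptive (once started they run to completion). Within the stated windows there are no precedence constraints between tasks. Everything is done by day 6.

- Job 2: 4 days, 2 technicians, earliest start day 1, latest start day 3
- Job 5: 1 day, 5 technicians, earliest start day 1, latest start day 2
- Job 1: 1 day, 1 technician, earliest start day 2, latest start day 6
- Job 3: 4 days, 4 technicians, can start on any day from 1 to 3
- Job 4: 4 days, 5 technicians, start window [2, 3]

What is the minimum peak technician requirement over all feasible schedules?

Early-start (Job 2@1, Job 5@1, Job 1@2, Job 3@1, Job 4@2) gives peak 12: d1:11  d2:12  d3:11  d4:11  d5:5  d6:0.
Shift Job 4→3.
Schedule Job 2@1, Job 5@1, Job 1@2, Job 3@1, Job 4@3: d1:11  d2:7  d3:11  d4:11  d5:5  d6:5 — peak 11.

11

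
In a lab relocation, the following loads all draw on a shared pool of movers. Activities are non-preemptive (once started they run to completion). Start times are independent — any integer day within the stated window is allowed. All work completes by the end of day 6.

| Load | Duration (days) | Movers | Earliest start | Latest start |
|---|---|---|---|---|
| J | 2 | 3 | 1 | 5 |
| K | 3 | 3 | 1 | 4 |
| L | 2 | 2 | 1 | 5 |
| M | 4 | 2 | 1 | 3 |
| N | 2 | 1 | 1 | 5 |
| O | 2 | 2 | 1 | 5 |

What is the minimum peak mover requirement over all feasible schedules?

Early-start (J@1, K@1, L@1, M@1, N@1, O@1) gives peak 13: d1:13  d2:13  d3:5  d4:2  d5:0  d6:0.
Shift L→4, M→3, N→3, O→5.
Schedule J@1, K@1, L@4, M@3, N@3, O@5: d1:6  d2:6  d3:6  d4:5  d5:6  d6:4 — peak 6.
Total mover-days = 33 over 6 days ⇒ peak ≥ ⌈33/6⌉ = 6, so 6 is optimal.

6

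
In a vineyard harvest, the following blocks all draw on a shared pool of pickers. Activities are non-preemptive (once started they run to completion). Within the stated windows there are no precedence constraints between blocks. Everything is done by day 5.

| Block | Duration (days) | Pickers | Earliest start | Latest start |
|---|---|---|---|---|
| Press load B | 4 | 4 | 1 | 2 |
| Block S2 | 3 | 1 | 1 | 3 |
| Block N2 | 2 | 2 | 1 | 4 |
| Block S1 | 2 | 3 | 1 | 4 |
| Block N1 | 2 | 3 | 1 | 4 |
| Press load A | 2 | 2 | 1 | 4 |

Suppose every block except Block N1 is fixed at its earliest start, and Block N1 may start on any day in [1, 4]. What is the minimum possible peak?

12

Block N1@1: d1:15  d2:15  d3:5  d4:4  d5:0 → peak 15
Block N1@2: d1:12  d2:15  d3:8  d4:4  d5:0 → peak 15
Block N1@3: d1:12  d2:12  d3:8  d4:7  d5:0 → peak 12
Block N1@4: d1:12  d2:12  d3:5  d4:7  d5:3 → peak 12
Best is Block N1@3, peak 12.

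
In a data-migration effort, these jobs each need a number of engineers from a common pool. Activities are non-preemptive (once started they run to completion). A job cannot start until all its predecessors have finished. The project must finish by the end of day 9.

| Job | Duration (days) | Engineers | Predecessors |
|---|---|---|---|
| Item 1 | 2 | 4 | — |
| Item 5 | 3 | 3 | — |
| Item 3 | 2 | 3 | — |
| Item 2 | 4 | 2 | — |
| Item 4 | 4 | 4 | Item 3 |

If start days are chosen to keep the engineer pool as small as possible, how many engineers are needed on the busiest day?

6

Early-start (Item 1@1, Item 5@1, Item 3@1, Item 2@1, Item 4@3) gives peak 12: d1:12  d2:12  d3:9  d4:6  d5:4  d6:4  d7:0  d8:0  d9:0.
Shift Item 5→3, Item 3→3, Item 2→5, Item 4→6.
Schedule Item 1@1, Item 5@3, Item 3@3, Item 2@5, Item 4@6: d1:4  d2:4  d3:6  d4:6  d5:5  d6:6  d7:6  d8:6  d9:4 — peak 6.
Total engineer-days = 47 over 9 days ⇒ peak ≥ ⌈47/9⌉ = 6, so 6 is optimal.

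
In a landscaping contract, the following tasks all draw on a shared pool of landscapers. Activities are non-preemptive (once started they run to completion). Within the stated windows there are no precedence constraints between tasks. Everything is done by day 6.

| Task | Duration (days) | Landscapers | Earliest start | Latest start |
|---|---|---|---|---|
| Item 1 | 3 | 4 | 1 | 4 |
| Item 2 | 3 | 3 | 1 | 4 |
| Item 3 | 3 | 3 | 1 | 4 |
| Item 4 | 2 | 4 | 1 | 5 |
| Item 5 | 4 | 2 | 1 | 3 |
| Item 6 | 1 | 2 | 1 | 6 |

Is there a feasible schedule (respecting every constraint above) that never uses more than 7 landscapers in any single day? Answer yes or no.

Total landscaper-days = 48; over 6 days the average is 48/6 > 7, so some day must exceed 7.

no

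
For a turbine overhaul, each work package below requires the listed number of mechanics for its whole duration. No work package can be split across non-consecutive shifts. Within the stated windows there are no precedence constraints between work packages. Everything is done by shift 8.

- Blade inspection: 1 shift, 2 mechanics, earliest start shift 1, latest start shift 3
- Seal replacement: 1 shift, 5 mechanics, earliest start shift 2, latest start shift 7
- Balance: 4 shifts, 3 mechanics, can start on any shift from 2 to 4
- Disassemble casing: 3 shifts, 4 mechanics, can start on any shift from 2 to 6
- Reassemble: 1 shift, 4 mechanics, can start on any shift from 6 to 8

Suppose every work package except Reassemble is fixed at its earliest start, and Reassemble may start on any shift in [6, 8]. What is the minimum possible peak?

Reassemble@6: s1:2  s2:12  s3:7  s4:7  s5:3  s6:4  s7:0  s8:0 → peak 12
Reassemble@7: s1:2  s2:12  s3:7  s4:7  s5:3  s6:0  s7:4  s8:0 → peak 12
Reassemble@8: s1:2  s2:12  s3:7  s4:7  s5:3  s6:0  s7:0  s8:4 → peak 12
Best is Reassemble@6, peak 12.

12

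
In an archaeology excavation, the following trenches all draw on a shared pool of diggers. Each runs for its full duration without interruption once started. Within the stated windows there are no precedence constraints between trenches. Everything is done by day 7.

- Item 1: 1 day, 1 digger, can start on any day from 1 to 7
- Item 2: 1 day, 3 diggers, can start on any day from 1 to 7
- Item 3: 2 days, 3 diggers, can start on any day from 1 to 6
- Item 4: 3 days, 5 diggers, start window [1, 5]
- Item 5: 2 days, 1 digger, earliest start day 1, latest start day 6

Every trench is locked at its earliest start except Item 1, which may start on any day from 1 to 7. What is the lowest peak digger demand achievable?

Item 1@1: d1:13  d2:9  d3:5  d4:0  d5:0  d6:0  d7:0 → peak 13
Item 1@2: d1:12  d2:10  d3:5  d4:0  d5:0  d6:0  d7:0 → peak 12
Item 1@3: d1:12  d2:9  d3:6  d4:0  d5:0  d6:0  d7:0 → peak 12
Item 1@4: d1:12  d2:9  d3:5  d4:1  d5:0  d6:0  d7:0 → peak 12
Item 1@5: d1:12  d2:9  d3:5  d4:0  d5:1  d6:0  d7:0 → peak 12
Item 1@6: d1:12  d2:9  d3:5  d4:0  d5:0  d6:1  d7:0 → peak 12
Item 1@7: d1:12  d2:9  d3:5  d4:0  d5:0  d6:0  d7:1 → peak 12
Best is Item 1@2, peak 12.

12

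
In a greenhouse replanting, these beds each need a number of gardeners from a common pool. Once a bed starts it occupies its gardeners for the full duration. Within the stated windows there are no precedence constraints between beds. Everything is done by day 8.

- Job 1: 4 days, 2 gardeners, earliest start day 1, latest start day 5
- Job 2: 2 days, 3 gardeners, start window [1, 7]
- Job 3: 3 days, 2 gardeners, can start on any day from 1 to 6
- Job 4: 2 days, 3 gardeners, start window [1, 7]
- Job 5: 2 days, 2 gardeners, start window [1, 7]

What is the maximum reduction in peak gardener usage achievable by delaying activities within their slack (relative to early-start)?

Early-start peak: d1:12  d2:12  d3:4  d4:2  d5:0  d6:0  d7:0  d8:0 ⇒ 12.
Leveled (Job 1@1, Job 2@1, Job 3@3, Job 4@5, Job 5@6): d1:5  d2:5  d3:4  d4:4  d5:5  d6:5  d7:2  d8:0 ⇒ 5.
Reduction 12 − 5 = 7.

7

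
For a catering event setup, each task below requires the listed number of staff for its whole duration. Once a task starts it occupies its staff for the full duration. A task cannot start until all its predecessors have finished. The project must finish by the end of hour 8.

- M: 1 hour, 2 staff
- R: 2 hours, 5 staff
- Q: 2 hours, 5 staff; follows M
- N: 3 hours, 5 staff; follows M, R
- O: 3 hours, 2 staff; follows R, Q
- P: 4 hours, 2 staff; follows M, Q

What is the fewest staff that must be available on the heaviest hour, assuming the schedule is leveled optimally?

Early-start (M@1, R@1, Q@2, N@3, O@4, P@4) gives peak 10: h1:7  h2:10  h3:10  h4:9  h5:9  h6:4  h7:2  h8:0.
Shift Q→3, N→5, O→5, P→5.
Schedule M@1, R@1, Q@3, N@5, O@5, P@5: h1:7  h2:5  h3:5  h4:5  h5:9  h6:9  h7:9  h8:2 — peak 9.

9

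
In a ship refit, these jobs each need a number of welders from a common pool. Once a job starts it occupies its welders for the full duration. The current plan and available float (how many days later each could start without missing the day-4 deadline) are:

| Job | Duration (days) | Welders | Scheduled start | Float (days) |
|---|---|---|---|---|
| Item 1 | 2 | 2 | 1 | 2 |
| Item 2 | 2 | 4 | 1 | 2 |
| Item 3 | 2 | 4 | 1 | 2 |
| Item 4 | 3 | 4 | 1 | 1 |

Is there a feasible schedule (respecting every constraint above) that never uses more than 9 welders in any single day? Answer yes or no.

no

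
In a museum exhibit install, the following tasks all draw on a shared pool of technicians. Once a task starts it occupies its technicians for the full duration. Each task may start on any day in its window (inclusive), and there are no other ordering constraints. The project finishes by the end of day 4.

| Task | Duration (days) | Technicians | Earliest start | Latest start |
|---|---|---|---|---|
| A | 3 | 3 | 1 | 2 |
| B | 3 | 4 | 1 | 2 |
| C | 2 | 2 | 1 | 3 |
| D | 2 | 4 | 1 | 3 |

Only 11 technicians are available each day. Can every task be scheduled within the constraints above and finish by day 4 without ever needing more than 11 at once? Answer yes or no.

Schedule A@1, B@1, C@1, D@3: d1:9  d2:9  d3:11  d4:4 — peak 11 ≤ 11.

yes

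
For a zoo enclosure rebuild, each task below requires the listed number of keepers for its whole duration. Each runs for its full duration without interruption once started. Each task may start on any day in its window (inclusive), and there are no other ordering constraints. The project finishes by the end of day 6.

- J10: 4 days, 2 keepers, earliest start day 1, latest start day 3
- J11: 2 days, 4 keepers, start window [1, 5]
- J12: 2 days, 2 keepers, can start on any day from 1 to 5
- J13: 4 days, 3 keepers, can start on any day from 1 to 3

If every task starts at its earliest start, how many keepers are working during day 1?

At early start, day 1 has: J10, J11, J12, J13.
Demand: 2 + 4 + 2 + 3 = 11.

11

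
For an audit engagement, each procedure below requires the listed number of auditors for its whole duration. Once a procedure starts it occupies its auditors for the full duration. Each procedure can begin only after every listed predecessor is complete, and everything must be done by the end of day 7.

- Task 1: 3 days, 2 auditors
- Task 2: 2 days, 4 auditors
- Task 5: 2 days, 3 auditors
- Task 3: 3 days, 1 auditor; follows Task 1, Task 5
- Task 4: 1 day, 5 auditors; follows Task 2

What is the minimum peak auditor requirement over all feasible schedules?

Early-start (Task 1@1, Task 2@1, Task 5@1, Task 3@4, Task 4@3) gives peak 9: d1:9  d2:9  d3:7  d4:1  d5:1  d6:1  d7:0.
Shift Task 2→4, Task 4→7.
Schedule Task 1@1, Task 2@4, Task 5@1, Task 3@4, Task 4@7: d1:5  d2:5  d3:2  d4:5  d5:5  d6:1  d7:5 — peak 5.

5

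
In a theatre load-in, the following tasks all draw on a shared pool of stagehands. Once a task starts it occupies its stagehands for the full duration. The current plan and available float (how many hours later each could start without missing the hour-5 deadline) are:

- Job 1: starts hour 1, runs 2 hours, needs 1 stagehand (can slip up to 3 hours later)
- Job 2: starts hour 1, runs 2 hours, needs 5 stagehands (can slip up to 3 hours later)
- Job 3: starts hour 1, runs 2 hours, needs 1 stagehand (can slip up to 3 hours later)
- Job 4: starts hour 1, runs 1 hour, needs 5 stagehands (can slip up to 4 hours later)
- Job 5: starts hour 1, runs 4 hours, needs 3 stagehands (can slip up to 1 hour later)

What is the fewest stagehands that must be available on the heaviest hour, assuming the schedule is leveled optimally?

Early-start (Job 1@1, Job 2@1, Job 3@1, Job 4@1, Job 5@1) gives peak 15: h1:15  h2:10  h3:3  h4:3  h5:0.
Shift Job 2→3, Job 5→2.
Schedule Job 1@1, Job 2@3, Job 3@1, Job 4@1, Job 5@2: h1:7  h2:5  h3:8  h4:8  h5:3 — peak 8.

8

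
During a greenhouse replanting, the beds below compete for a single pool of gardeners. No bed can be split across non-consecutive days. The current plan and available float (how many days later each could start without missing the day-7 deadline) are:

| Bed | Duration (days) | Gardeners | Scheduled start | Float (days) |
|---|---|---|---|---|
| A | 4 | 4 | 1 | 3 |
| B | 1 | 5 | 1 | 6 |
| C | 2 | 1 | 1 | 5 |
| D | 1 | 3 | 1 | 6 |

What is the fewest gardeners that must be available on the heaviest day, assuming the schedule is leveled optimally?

Early-start (A@1, B@1, C@1, D@1) gives peak 13: d1:13  d2:5  d3:4  d4:4  d5:0  d6:0  d7:0.
Shift B→5, D→6.
Schedule A@1, B@5, C@1, D@6: d1:5  d2:5  d3:4  d4:4  d5:5  d6:3  d7:0 — peak 5.

5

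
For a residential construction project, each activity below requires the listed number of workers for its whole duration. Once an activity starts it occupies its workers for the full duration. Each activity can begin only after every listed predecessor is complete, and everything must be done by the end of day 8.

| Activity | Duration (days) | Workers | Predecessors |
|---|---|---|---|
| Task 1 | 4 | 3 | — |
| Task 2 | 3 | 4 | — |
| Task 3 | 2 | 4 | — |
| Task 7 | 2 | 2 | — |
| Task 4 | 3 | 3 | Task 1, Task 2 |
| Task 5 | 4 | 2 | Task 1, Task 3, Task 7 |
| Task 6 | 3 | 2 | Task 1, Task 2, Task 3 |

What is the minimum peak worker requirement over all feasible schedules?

9

Early-start (Task 1@1, Task 2@1, Task 3@1, Task 7@1, Task 4@5, Task 5@5, Task 6@5) gives peak 13: d1:13  d2:13  d3:7  d4:3  d5:7  d6:7  d7:7  d8:2.
Shift Task 2→3, Task 4→6, Task 6→6.
Schedule Task 1@1, Task 2@3, Task 3@1, Task 7@1, Task 4@6, Task 5@5, Task 6@6: d1:9  d2:9  d3:7  d4:7  d5:6  d6:7  d7:7  d8:7 — peak 9.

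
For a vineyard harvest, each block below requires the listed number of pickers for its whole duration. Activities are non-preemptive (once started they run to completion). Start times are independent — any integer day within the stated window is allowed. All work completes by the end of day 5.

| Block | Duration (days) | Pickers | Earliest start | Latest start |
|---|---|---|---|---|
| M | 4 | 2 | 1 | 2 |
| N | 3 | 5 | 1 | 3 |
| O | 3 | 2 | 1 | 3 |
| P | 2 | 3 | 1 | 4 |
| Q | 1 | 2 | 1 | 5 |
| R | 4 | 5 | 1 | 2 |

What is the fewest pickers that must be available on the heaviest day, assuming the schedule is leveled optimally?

Early-start (M@1, N@1, O@1, P@1, Q@1, R@1) gives peak 19: d1:19  d2:17  d3:14  d4:7  d5:0.
Shift P→4, R→2.
Schedule M@1, N@1, O@1, P@4, Q@1, R@2: d1:11  d2:14  d3:14  d4:10  d5:8 — peak 14.

14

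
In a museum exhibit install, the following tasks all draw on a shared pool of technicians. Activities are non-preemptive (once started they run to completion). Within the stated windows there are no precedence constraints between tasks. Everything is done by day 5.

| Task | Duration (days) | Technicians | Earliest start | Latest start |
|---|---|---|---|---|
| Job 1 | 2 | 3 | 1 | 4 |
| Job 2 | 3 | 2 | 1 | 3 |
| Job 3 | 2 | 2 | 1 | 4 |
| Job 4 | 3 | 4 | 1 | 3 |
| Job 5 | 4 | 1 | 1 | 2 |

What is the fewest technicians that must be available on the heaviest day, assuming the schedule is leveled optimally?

Early-start (Job 1@1, Job 2@1, Job 3@1, Job 4@1, Job 5@1) gives peak 12: d1:12  d2:12  d3:7  d4:1  d5:0.
Shift Job 3→4, Job 4→3.
Schedule Job 1@1, Job 2@1, Job 3@4, Job 4@3, Job 5@1: d1:6  d2:6  d3:7  d4:7  d5:6 — peak 7.
Total technician-days = 32 over 5 days ⇒ peak ≥ ⌈32/5⌉ = 7, so 7 is optimal.

7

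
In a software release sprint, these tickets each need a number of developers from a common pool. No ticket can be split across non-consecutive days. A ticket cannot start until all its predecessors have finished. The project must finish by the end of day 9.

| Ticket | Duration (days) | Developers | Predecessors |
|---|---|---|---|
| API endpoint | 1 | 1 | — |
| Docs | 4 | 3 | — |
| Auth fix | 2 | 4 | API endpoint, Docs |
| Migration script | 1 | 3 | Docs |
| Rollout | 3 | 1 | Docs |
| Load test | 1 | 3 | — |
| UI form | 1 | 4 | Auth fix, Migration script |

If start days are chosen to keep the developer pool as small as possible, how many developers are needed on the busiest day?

Early-start (API endpoint@1, Docs@1, Auth fix@5, Migration script@5, Rollout@5, Load test@1, UI form@7) gives peak 8: d1:7  d2:3  d3:3  d4:3  d5:8  d6:5  d7:5  d8:0  d9:0.
Shift Migration script→7, Load test→8, UI form→9.
Schedule API endpoint@1, Docs@1, Auth fix@5, Migration script@7, Rollout@5, Load test@8, UI form@9: d1:4  d2:3  d3:3  d4:3  d5:5  d6:5  d7:4  d8:3  d9:4 — peak 5.

5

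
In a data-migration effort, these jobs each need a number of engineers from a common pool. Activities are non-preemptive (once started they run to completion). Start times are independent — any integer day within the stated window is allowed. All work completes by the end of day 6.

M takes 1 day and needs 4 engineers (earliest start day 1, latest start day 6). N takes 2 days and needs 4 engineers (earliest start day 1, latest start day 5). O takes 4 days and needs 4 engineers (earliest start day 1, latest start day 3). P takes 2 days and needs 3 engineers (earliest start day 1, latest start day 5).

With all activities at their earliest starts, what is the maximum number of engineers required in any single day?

15

Early-start schedule: M@1, N@1, O@1, P@1.
Load per day: day 1: 15, day 2: 11, day 3: 4, day 4: 4, day 5: 0, day 6: 0.
Peak is 15.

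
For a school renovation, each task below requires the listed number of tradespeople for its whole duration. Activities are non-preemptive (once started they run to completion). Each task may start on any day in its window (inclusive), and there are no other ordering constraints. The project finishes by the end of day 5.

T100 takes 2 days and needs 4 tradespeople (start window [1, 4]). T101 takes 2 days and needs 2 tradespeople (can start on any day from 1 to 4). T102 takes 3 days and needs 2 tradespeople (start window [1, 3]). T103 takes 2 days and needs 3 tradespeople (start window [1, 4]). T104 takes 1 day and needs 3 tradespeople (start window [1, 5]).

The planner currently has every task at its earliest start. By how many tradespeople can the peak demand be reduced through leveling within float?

Early-start peak: d1:14  d2:11  d3:2  d4:0  d5:0 ⇒ 14.
Leveled (T100@1, T101@1, T102@3, T103@3, T104@5): d1:6  d2:6  d3:5  d4:5  d5:5 ⇒ 6.
Reduction 14 − 6 = 8.

8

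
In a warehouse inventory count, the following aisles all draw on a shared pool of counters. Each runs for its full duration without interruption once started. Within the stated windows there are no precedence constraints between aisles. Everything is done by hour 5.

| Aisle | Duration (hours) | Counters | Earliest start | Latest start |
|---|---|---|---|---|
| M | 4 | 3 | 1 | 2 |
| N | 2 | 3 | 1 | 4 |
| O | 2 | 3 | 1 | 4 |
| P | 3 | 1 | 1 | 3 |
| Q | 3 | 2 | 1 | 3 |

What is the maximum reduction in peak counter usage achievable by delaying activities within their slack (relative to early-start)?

Early-start peak: h1:12  h2:12  h3:6  h4:3  h5:0 ⇒ 12.
Leveled (M@1, N@1, O@4, P@1, Q@3): h1:7  h2:7  h3:6  h4:8  h5:5 ⇒ 8.
Reduction 12 − 8 = 4.

4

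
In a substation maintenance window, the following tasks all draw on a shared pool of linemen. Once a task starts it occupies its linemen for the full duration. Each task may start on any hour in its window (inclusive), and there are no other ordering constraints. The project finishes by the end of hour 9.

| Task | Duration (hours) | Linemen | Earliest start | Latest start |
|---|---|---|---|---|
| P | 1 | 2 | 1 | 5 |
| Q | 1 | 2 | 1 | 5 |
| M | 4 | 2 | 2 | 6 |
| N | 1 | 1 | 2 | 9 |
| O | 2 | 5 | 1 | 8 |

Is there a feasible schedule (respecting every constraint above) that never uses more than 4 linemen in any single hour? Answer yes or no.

The minimum achievable peak is 5; 4 < 5, so no feasible schedule stays within the cap.

no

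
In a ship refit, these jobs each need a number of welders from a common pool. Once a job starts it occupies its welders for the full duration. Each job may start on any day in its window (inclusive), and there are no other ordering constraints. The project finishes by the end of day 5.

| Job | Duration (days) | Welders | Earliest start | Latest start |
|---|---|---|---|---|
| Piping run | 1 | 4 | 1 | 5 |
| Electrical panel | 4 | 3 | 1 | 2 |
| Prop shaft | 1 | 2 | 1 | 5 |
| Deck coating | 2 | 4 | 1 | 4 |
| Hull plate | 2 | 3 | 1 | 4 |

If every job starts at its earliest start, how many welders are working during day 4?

3

At early start, day 4 has: Electrical panel.
Demand: 3 = 3.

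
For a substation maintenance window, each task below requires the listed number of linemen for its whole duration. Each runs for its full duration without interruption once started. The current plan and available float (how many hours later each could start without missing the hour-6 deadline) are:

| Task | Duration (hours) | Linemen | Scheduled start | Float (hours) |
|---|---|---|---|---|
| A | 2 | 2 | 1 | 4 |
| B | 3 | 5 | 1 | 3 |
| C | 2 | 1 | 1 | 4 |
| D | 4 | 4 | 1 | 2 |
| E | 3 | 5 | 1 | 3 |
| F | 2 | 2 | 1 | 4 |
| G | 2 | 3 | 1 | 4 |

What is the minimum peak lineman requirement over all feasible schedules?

Early-start (A@1, B@1, C@1, D@1, E@1, F@1, G@1) gives peak 22: h1:22  h2:22  h3:14  h4:4  h5:0  h6:0.
Shift D→3, E→4, F→3.
Schedule A@1, B@1, C@1, D@3, E@4, F@3, G@1: h1:11  h2:11  h3:11  h4:11  h5:9  h6:9 — peak 11.
Total lineman-hours = 62 over 6 hours ⇒ peak ≥ ⌈62/6⌉ = 11, so 11 is optimal.

11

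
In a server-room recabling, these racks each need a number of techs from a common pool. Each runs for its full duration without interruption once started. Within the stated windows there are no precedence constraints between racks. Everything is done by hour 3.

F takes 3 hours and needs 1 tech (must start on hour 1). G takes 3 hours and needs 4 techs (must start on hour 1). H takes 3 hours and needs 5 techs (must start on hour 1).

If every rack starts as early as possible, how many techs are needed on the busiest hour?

10

Early-start schedule: F@1, G@1, H@1.
Load per hour: hour 1: 10, hour 2: 10, hour 3: 10.
Peak is 10.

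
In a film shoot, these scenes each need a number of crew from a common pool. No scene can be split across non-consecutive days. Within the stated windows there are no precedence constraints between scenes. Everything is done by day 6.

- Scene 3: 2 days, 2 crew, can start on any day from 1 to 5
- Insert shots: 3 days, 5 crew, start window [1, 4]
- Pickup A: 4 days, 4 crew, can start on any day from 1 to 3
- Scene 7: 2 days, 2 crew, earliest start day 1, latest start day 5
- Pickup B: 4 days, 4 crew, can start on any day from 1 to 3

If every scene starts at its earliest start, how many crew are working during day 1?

17

At early start, day 1 has: Scene 3, Insert shots, Pickup A, Scene 7, Pickup B.
Demand: 2 + 5 + 4 + 2 + 4 = 17.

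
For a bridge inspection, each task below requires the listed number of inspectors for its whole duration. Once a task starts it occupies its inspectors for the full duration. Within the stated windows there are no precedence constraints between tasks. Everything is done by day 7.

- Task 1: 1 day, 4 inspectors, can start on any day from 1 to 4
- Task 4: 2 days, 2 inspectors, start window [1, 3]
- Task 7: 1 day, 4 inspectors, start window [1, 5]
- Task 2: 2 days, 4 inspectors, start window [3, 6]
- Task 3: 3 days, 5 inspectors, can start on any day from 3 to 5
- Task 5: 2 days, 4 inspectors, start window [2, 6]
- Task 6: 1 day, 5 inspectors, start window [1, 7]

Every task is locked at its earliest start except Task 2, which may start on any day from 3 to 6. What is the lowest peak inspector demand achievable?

Task 2@3: d1:15  d2:6  d3:13  d4:9  d5:5  d6:0  d7:0 → peak 15
Task 2@4: d1:15  d2:6  d3:9  d4:9  d5:9  d6:0  d7:0 → peak 15
Task 2@5: d1:15  d2:6  d3:9  d4:5  d5:9  d6:4  d7:0 → peak 15
Task 2@6: d1:15  d2:6  d3:9  d4:5  d5:5  d6:4  d7:4 → peak 15
Best is Task 2@3, peak 15.

15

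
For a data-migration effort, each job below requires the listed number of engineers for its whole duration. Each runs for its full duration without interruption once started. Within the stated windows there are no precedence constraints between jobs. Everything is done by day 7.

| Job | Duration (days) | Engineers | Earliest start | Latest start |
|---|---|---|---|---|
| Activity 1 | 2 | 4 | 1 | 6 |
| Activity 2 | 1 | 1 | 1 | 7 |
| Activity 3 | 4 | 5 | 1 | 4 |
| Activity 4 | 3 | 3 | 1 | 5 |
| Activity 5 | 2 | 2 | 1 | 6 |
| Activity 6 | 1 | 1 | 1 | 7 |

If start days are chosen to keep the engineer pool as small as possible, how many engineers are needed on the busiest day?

7

Early-start (Activity 1@1, Activity 2@1, Activity 3@1, Activity 4@1, Activity 5@1, Activity 6@1) gives peak 16: d1:16  d2:14  d3:8  d4:5  d5:0  d6:0  d7:0.
Shift Activity 2→3, Activity 3→4, Activity 5→3, Activity 6→3.
Schedule Activity 1@1, Activity 2@3, Activity 3@4, Activity 4@1, Activity 5@3, Activity 6@3: d1:7  d2:7  d3:7  d4:7  d5:5  d6:5  d7:5 — peak 7.
Total engineer-days = 43 over 7 days ⇒ peak ≥ ⌈43/7⌉ = 7, so 7 is optimal.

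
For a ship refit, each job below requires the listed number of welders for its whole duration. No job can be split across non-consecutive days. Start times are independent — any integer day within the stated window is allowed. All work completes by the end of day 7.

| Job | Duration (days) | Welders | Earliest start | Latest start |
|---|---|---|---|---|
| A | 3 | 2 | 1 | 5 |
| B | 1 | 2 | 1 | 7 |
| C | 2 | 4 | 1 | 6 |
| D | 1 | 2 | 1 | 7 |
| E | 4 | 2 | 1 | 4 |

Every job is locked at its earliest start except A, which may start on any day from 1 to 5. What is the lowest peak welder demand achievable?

10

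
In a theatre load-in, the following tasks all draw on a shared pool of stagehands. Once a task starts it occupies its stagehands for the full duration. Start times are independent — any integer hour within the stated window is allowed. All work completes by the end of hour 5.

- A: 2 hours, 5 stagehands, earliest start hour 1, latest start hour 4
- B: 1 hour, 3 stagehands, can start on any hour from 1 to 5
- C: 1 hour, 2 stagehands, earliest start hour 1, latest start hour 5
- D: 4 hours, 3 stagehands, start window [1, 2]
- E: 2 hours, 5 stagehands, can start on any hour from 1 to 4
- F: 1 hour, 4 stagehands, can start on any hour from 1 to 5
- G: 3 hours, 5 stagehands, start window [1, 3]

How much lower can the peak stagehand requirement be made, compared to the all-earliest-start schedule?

Early-start peak: h1:27  h2:18  h3:8  h4:3  h5:0 ⇒ 27.
Leveled (A@1, B@1, C@1, D@1, E@2, F@4, G@3): h1:13  h2:13  h3:13  h4:12  h5:5 ⇒ 13.
Reduction 27 − 13 = 14.

14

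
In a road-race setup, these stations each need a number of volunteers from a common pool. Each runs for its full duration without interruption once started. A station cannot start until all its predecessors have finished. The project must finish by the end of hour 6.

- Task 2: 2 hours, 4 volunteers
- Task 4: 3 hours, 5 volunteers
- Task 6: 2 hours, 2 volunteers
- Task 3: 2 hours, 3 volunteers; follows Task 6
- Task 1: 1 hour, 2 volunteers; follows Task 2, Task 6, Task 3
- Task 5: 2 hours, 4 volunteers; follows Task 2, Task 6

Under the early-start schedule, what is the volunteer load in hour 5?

2

At early start, hour 5 has: Task 1.
Demand: 2 = 2.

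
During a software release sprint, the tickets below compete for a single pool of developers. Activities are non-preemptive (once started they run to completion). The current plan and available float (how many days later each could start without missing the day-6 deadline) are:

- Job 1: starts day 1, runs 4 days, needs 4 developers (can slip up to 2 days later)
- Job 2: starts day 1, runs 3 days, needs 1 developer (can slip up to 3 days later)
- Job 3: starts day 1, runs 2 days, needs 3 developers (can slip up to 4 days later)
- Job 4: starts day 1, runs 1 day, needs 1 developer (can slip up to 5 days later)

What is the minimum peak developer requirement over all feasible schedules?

5

Early-start (Job 1@1, Job 2@1, Job 3@1, Job 4@1) gives peak 9: d1:9  d2:8  d3:5  d4:4  d5:0  d6:0.
Shift Job 3→5, Job 4→4.
Schedule Job 1@1, Job 2@1, Job 3@5, Job 4@4: d1:5  d2:5  d3:5  d4:5  d5:3  d6:3 — peak 5.
Total developer-days = 26 over 6 days ⇒ peak ≥ ⌈26/6⌉ = 5, so 5 is optimal.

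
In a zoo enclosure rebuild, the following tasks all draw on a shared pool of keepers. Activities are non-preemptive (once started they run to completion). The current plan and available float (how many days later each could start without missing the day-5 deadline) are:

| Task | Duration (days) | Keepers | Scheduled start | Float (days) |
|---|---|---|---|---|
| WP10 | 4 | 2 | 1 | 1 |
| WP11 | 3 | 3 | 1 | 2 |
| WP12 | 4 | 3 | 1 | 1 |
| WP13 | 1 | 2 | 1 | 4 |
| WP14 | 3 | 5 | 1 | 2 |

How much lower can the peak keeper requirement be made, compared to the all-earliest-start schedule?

Early-start peak: d1:15  d2:13  d3:13  d4:5  d5:0 ⇒ 15.
Leveled (WP10@1, WP11@1, WP12@1, WP13@1, WP14@2): d1:10  d2:13  d3:13  d4:10  d5:0 ⇒ 13.
Reduction 15 − 13 = 2.

2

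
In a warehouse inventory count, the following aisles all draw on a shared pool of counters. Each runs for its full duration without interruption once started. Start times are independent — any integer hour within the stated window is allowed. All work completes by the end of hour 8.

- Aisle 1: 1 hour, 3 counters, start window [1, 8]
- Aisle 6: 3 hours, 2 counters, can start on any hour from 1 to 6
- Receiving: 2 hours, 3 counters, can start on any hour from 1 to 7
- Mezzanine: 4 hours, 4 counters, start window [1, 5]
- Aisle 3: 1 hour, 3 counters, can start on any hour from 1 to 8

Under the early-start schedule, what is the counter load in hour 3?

6

At early start, hour 3 has: Aisle 6, Mezzanine.
Demand: 2 + 4 = 6.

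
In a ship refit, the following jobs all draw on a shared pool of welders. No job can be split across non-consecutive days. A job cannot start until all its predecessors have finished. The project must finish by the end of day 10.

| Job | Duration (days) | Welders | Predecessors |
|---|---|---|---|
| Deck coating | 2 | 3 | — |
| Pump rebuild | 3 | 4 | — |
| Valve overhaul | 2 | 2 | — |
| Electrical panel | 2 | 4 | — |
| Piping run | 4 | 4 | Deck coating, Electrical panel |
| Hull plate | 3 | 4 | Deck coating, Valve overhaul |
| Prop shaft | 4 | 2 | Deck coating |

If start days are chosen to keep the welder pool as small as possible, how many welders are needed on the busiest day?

8

Early-start (Deck coating@1, Pump rebuild@1, Valve overhaul@1, Electrical panel@1, Piping run@3, Hull plate@3, Prop shaft@3) gives peak 14: d1:13  d2:13  d3:14  d4:10  d5:10  d6:6  d7:0  d8:0  d9:0  d10:0.
Shift Valve overhaul→3, Electrical panel→4, Piping run→6, Hull plate→7.
Schedule Deck coating@1, Pump rebuild@1, Valve overhaul@3, Electrical panel@4, Piping run@6, Hull plate@7, Prop shaft@3: d1:7  d2:7  d3:8  d4:8  d5:6  d6:6  d7:8  d8:8  d9:8  d10:0 — peak 8.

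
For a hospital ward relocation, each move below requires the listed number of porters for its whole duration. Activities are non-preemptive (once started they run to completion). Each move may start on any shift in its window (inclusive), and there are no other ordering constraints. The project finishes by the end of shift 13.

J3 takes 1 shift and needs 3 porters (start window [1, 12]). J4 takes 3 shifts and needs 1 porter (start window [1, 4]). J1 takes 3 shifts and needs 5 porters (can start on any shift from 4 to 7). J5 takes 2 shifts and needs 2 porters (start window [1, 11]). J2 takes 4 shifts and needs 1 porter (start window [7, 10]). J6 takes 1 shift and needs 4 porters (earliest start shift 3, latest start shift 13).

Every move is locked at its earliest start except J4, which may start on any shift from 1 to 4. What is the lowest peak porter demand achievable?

6

J4@1: s1:6  s2:3  s3:5  s4:5  s5:5  s6:5  s7:1  s8:1  s9:1  s10:1  s11:0  s12:0  s13:0 → peak 6
J4@2: s1:5  s2:3  s3:5  s4:6  s5:5  s6:5  s7:1  s8:1  s9:1  s10:1  s11:0  s12:0  s13:0 → peak 6
J4@3: s1:5  s2:2  s3:5  s4:6  s5:6  s6:5  s7:1  s8:1  s9:1  s10:1  s11:0  s12:0  s13:0 → peak 6
J4@4: s1:5  s2:2  s3:4  s4:6  s5:6  s6:6  s7:1  s8:1  s9:1  s10:1  s11:0  s12:0  s13:0 → peak 6
Best is J4@1, peak 6.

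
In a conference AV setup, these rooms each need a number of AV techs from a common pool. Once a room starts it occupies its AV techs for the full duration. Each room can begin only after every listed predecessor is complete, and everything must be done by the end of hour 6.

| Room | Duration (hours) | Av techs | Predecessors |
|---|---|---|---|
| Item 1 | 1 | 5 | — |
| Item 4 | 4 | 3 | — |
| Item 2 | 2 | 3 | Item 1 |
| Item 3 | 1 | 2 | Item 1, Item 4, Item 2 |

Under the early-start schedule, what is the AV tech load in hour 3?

At early start, hour 3 has: Item 4, Item 2.
Demand: 3 + 3 = 6.

6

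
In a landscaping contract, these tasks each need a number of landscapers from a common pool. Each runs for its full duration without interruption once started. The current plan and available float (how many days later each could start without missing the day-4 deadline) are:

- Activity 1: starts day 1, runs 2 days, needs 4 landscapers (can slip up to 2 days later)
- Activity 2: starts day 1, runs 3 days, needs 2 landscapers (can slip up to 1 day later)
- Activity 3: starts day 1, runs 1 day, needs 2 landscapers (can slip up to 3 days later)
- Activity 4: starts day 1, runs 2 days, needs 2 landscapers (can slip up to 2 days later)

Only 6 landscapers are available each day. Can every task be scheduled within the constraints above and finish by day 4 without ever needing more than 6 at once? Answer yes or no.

Schedule Activity 1@1, Activity 2@1, Activity 3@3, Activity 4@3: d1:6  d2:6  d3:6  d4:2 — peak 6 ≤ 6.

yes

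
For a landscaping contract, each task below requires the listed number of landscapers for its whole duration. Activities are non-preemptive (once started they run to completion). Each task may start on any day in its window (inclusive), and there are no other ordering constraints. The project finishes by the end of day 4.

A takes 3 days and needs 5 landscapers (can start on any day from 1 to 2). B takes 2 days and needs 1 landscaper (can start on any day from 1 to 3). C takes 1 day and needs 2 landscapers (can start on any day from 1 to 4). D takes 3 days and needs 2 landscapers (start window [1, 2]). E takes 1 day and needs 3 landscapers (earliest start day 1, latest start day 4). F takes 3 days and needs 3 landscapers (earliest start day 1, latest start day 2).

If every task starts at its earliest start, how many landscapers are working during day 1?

16

At early start, day 1 has: A, B, C, D, E, F.
Demand: 5 + 1 + 2 + 2 + 3 + 3 = 16.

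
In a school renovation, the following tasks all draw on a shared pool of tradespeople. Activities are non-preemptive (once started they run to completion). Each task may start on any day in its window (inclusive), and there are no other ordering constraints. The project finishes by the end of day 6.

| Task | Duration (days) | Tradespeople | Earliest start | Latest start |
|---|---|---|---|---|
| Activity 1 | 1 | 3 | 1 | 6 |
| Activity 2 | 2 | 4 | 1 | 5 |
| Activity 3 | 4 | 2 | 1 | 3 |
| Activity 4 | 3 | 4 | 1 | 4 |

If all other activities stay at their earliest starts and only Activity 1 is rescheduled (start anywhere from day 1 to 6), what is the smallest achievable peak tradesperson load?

10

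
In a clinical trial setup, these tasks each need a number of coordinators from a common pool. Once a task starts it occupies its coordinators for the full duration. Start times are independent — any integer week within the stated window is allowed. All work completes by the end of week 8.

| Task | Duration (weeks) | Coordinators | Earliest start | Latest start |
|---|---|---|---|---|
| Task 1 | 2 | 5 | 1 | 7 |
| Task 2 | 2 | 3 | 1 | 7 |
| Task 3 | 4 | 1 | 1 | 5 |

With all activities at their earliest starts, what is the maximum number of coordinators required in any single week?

Early-start schedule: Task 1@1, Task 2@1, Task 3@1.
Load per week: week 1: 9, week 2: 9, week 3: 1, week 4: 1, week 5: 0, week 6: 0, week 7: 0, week 8: 0.
Peak is 9.

9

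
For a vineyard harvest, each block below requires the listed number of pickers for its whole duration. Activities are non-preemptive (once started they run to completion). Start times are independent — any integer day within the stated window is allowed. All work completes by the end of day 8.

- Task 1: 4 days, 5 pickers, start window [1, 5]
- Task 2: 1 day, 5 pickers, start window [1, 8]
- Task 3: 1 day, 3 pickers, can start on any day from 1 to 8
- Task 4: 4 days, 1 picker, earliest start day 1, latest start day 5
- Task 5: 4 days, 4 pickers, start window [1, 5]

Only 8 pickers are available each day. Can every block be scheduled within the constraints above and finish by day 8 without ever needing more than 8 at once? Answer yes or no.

no

The minimum achievable peak is 9; 8 < 9, so no feasible schedule stays within the cap.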